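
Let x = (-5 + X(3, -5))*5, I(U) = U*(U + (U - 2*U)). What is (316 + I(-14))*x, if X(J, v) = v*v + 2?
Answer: 34760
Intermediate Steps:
X(J, v) = 2 + v**2 (X(J, v) = v**2 + 2 = 2 + v**2)
I(U) = 0 (I(U) = U*(U - U) = U*0 = 0)
x = 110 (x = (-5 + (2 + (-5)**2))*5 = (-5 + (2 + 25))*5 = (-5 + 27)*5 = 22*5 = 110)
(316 + I(-14))*x = (316 + 0)*110 = 316*110 = 34760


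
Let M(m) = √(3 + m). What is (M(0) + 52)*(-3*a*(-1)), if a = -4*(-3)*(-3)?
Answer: -5616 - 108*√3 ≈ -5803.1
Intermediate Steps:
a = -36 (a = 12*(-3) = -36)
(M(0) + 52)*(-3*a*(-1)) = (√(3 + 0) + 52)*(-3*(-36)*(-1)) = (√3 + 52)*(108*(-1)) = (52 + √3)*(-108) = -5616 - 108*√3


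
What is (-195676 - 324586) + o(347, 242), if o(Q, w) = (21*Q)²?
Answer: 52580107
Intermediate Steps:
o(Q, w) = 441*Q²
(-195676 - 324586) + o(347, 242) = (-195676 - 324586) + 441*347² = -520262 + 441*120409 = -520262 + 53100369 = 52580107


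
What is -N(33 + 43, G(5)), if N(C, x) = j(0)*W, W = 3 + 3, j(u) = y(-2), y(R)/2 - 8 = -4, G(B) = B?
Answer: -48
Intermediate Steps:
y(R) = 8 (y(R) = 16 + 2*(-4) = 16 - 8 = 8)
j(u) = 8
W = 6
N(C, x) = 48 (N(C, x) = 8*6 = 48)
-N(33 + 43, G(5)) = -1*48 = -48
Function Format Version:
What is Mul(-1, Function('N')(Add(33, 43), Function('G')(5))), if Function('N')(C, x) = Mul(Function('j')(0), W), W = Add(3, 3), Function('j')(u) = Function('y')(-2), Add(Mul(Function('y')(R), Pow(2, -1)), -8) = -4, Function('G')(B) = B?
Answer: -48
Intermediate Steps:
Function('y')(R) = 8 (Function('y')(R) = Add(16, Mul(2, -4)) = Add(16, -8) = 8)
Function('j')(u) = 8
W = 6
Function('N')(C, x) = 48 (Function('N')(C, x) = Mul(8, 6) = 48)
Mul(-1, Function('N')(Add(33, 43), Function('G')(5))) = Mul(-1, 48) = -48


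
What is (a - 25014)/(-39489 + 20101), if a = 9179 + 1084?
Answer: 14751/19388 ≈ 0.76083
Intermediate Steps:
a = 10263
(a - 25014)/(-39489 + 20101) = (10263 - 25014)/(-39489 + 20101) = -14751/(-19388) = -14751*(-1/19388) = 14751/19388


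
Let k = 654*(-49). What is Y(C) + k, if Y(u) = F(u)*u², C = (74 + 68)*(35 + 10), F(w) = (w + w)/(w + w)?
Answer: 40800054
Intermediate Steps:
F(w) = 1 (F(w) = (2*w)/((2*w)) = (2*w)*(1/(2*w)) = 1)
C = 6390 (C = 142*45 = 6390)
k = -32046
Y(u) = u² (Y(u) = 1*u² = u²)
Y(C) + k = 6390² - 32046 = 40832100 - 32046 = 40800054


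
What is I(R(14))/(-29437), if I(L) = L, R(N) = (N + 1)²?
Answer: -225/29437 ≈ -0.0076434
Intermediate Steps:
R(N) = (1 + N)²
I(R(14))/(-29437) = (1 + 14)²/(-29437) = 15²*(-1/29437) = 225*(-1/29437) = -225/29437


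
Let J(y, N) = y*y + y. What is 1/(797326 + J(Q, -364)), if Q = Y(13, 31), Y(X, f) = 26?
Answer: 1/798028 ≈ 1.2531e-6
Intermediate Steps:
Q = 26
J(y, N) = y + y² (J(y, N) = y² + y = y + y²)
1/(797326 + J(Q, -364)) = 1/(797326 + 26*(1 + 26)) = 1/(797326 + 26*27) = 1/(797326 + 702) = 1/798028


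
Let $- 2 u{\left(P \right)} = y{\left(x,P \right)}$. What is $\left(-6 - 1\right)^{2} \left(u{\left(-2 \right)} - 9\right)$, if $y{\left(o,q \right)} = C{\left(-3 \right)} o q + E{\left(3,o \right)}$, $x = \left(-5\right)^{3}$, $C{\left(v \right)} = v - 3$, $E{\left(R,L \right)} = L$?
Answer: $\frac{78743}{2} \approx 39372.0$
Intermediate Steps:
$C{\left(v \right)} = -3 + v$
$x = -125$
$y{\left(o,q \right)} = o - 6 o q$ ($y{\left(o,q \right)} = \left(-3 - 3\right) o q + o = - 6 o q + o = o - 6 o q$)
$u{\left(P \right)} = \frac{125}{2} - 375 P$ ($u{\left(P \right)} = - \frac{\left(-125\right) \left(1 - 6 P\right)}{2} = - \frac{-125 + 750 P}{2} = \frac{125}{2} - 375 P$)
$\left(-6 - 1\right)^{2} \left(u{\left(-2 \right)} - 9\right) = \left(-6 - 1\right)^{2} \left(\left(\frac{125}{2} - -750\right) - 9\right) = \left(-7\right)^{2} \left(\left(\frac{125}{2} + 750\right) - 9\right) = 49 \left(\frac{1625}{2} - 9\right) = 49 \cdot \frac{1607}{2} = \frac{78743}{2}$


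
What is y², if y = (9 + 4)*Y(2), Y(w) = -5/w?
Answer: 4225/4 ≈ 1056.3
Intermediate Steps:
y = -65/2 (y = (9 + 4)*(-5/2) = 13*(-5*½) = 13*(-5/2) = -65/2 ≈ -32.500)
y² = (-65/2)² = 4225/4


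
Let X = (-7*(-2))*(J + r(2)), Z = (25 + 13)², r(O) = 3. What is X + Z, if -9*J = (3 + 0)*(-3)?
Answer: 1500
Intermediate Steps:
J = 1 (J = -(3 + 0)*(-3)/9 = -(-3)/3 = -⅑*(-9) = 1)
Z = 1444 (Z = 38² = 1444)
X = 56 (X = (-7*(-2))*(1 + 3) = 14*4 = 56)
X + Z = 56 + 1444 = 1500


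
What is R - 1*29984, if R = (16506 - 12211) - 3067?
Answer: -28756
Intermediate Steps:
R = 1228 (R = 4295 - 3067 = 1228)
R - 1*29984 = 1228 - 1*29984 = 1228 - 29984 = -28756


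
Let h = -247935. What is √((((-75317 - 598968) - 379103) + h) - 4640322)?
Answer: I*√5941645 ≈ 2437.6*I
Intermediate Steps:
√((((-75317 - 598968) - 379103) + h) - 4640322) = √((((-75317 - 598968) - 379103) - 247935) - 4640322) = √(((-674285 - 379103) - 247935) - 4640322) = √((-1053388 - 247935) - 4640322) = √(-1301323 - 4640322) = √(-5941645) = I*√5941645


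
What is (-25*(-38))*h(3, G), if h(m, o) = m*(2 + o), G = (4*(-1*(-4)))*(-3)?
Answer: -131100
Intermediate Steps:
G = -48 (G = (4*4)*(-3) = 16*(-3) = -48)
(-25*(-38))*h(3, G) = (-25*(-38))*(3*(2 - 48)) = 950*(3*(-46)) = 950*(-138) = -131100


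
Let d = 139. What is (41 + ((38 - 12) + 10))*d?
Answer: 10703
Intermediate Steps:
(41 + ((38 - 12) + 10))*d = (41 + ((38 - 12) + 10))*139 = (41 + (26 + 10))*139 = (41 + 36)*139 = 77*139 = 10703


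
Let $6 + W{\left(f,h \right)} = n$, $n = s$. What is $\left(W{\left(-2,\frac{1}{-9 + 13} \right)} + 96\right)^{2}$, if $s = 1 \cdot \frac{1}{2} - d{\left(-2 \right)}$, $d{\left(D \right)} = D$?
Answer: $\frac{34225}{4} \approx 8556.3$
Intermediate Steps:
$s = \frac{5}{2}$ ($s = 1 \cdot \frac{1}{2} - -2 = 1 \cdot \frac{1}{2} + 2 = \frac{1}{2} + 2 = \frac{5}{2} \approx 2.5$)
$n = \frac{5}{2} \approx 2.5$
$W{\left(f,h \right)} = - \frac{7}{2}$ ($W{\left(f,h \right)} = -6 + \frac{5}{2} = - \frac{7}{2}$)
$\left(W{\left(-2,\frac{1}{-9 + 13} \right)} + 96\right)^{2} = \left(- \frac{7}{2} + 96\right)^{2} = \left(\frac{185}{2}\right)^{2} = \frac{34225}{4}$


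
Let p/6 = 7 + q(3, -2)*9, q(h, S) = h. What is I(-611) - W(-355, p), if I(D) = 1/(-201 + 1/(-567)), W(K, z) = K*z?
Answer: 8253561993/113968 ≈ 72420.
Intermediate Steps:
p = 204 (p = 6*(7 + 3*9) = 6*(7 + 27) = 6*34 = 204)
I(D) = -567/113968 (I(D) = 1/(-201 - 1/567) = 1/(-113968/567) = -567/113968)
I(-611) - W(-355, p) = -567/113968 - (-355)*204 = -567/113968 - 1*(-72420) = -567/113968 + 72420 = 8253561993/113968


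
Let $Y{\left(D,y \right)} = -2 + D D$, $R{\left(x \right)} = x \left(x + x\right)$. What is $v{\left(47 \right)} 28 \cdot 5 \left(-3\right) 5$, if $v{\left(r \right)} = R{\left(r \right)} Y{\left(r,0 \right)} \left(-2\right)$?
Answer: $40952209200$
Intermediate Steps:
$R{\left(x \right)} = 2 x^{2}$ ($R{\left(x \right)} = x 2 x = 2 x^{2}$)
$Y{\left(D,y \right)} = -2 + D^{2}$
$v{\left(r \right)} = - 4 r^{2} \left(-2 + r^{2}\right)$ ($v{\left(r \right)} = 2 r^{2} \left(-2 + r^{2}\right) \left(-2\right) = - 4 r^{2} \left(-2 + r^{2}\right)$)
$v{\left(47 \right)} 28 \cdot 5 \left(-3\right) 5 = 4 \cdot 47^{2} \left(2 - 47^{2}\right) 28 \cdot 5 \left(-3\right) 5 = 4 \cdot 2209 \left(2 - 2209\right) 28 \left(\left(-15\right) 5\right) = 4 \cdot 2209 \left(2 - 2209\right) 28 \left(-75\right) = 4 \cdot 2209 \left(-2207\right) \left(-2100\right) = \left(-19501052\right) \left(-2100\right) = 40952209200$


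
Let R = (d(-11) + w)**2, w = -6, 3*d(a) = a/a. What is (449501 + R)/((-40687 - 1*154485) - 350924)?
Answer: -2022899/2457432 ≈ -0.82318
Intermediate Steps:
d(a) = 1/3 (d(a) = (a/a)/3 = (1/3)*1 = 1/3)
R = 289/9 (R = (1/3 - 6)**2 = (-17/3)**2 = 289/9 ≈ 32.111)
(449501 + R)/((-40687 - 1*154485) - 350924) = (449501 + 289/9)/((-40687 - 1*154485) - 350924) = 4045798/(9*((-40687 - 154485) - 350924)) = 4045798/(9*(-195172 - 350924)) = (4045798/9)/(-546096) = (4045798/9)*(-1/546096) = -2022899/2457432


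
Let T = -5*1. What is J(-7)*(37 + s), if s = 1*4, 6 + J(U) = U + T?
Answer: -738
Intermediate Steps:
T = -5
J(U) = -11 + U (J(U) = -6 + (U - 5) = -6 + (-5 + U) = -11 + U)
s = 4
J(-7)*(37 + s) = (-11 - 7)*(37 + 4) = -18*41 = -738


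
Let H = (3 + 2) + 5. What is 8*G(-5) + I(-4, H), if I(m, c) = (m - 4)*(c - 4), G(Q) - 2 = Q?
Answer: -72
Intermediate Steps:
G(Q) = 2 + Q
H = 10 (H = 5 + 5 = 10)
I(m, c) = (-4 + c)*(-4 + m) (I(m, c) = (-4 + m)*(-4 + c) = (-4 + c)*(-4 + m))
8*G(-5) + I(-4, H) = 8*(2 - 5) + (16 - 4*10 - 4*(-4) + 10*(-4)) = 8*(-3) + (16 - 40 + 16 - 40) = -24 - 48 = -72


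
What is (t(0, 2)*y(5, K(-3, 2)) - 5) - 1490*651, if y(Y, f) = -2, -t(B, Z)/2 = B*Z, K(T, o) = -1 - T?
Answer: -969995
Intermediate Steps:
t(B, Z) = -2*B*Z
(t(0, 2)*y(5, K(-3, 2)) - 5) - 1490*651 = (-2*0*2*(-2) - 5) - 1490*651 = (0*(-2) - 5) - 969990 = (0 - 5) - 969990 = -5 - 969990 = -969995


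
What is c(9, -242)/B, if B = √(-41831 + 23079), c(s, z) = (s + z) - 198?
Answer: 431*I*√293/2344 ≈ 3.1474*I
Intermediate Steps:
c(s, z) = -198 + s + z
B = 8*I*√293 (B = √(-18752) = 8*I*√293 ≈ 136.94*I)
c(9, -242)/B = (-198 + 9 - 242)/((8*I*√293)) = -(-431)*I*√293/2344 = 431*I*√293/2344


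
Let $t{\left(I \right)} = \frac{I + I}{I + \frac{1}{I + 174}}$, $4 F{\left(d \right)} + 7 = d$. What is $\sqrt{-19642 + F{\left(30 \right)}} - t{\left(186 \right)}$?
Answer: $- \frac{133920}{66961} + \frac{i \sqrt{78545}}{2} \approx -2.0 + 140.13 i$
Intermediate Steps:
$F{\left(d \right)} = - \frac{7}{4} + \frac{d}{4}$
$t{\left(I \right)} = \frac{2 I}{I + \frac{1}{174 + I}}$
$\sqrt{-19642 + F{\left(30 \right)}} - t{\left(186 \right)} = \sqrt{-19642 + \left(- \frac{7}{4} + \frac{1}{4} \cdot 30\right)} - 2 \cdot 186 \frac{1}{1 + 186^{2} + 174 \cdot 186} \left(174 + 186\right) = \sqrt{-19642 + \left(- \frac{7}{4} + \frac{15}{2}\right)} - 2 \cdot 186 \frac{1}{1 + 34596 + 32364} \cdot 360 = \sqrt{-19642 + \frac{23}{4}} - 2 \cdot 186 \cdot \frac{1}{66961} \cdot 360 = \sqrt{- \frac{78545}{4}} - 2 \cdot 186 \cdot \frac{1}{66961} \cdot 360 = \frac{i \sqrt{78545}}{2} - \frac{133920}{66961} = - \frac{133920}{66961} + \frac{i \sqrt{78545}}{2}$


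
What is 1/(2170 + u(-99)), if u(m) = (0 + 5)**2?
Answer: 1/2195 ≈ 0.00045558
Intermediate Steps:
u(m) = 25 (u(m) = 5**2 = 25)
1/(2170 + u(-99)) = 1/(2170 + 25) = 1/2195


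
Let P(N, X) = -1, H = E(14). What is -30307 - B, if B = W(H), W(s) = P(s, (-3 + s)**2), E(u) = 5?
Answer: -30306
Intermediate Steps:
H = 5
W(s) = -1
B = -1
-30307 - B = -30307 - 1*(-1) = -30307 + 1 = -30306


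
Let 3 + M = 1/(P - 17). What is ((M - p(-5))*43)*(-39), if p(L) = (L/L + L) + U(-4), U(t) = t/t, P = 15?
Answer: 1677/2 ≈ 838.50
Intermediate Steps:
U(t) = 1
M = -7/2 (M = -3 + 1/(15 - 17) = -3 + 1/(-2) = -3 - ½ = -7/2 ≈ -3.5000)
p(L) = 2 + L (p(L) = (L/L + L) + 1 = (1 + L) + 1 = 2 + L)
((M - p(-5))*43)*(-39) = ((-7/2 - (2 - 5))*43)*(-39) = ((-7/2 - 1*(-3))*43)*(-39) = ((-7/2 + 3)*43)*(-39) = -½*43*(-39) = -43/2*(-39) = 1677/2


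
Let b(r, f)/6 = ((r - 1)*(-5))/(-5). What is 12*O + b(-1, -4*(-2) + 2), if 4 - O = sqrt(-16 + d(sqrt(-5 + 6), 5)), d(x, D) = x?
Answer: 36 - 12*I*sqrt(15) ≈ 36.0 - 46.476*I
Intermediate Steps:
b(r, f) = -6 + 6*r (b(r, f) = 6*(((r - 1)*(-5))/(-5)) = 6*(((-1 + r)*(-5))*(-1/5)) = 6*((5 - 5*r)*(-1/5)) = 6*(-1 + r) = -6 + 6*r)
O = 4 - I*sqrt(15) (O = 4 - sqrt(-16 + sqrt(-5 + 6)) = 4 - sqrt(-16 + sqrt(1)) = 4 - sqrt(-16 + 1) = 4 - sqrt(-15) = 4 - I*sqrt(15) ≈ 4.0 - 3.873*I)
12*O + b(-1, -4*(-2) + 2) = 12*(4 - I*sqrt(15)) + (-6 + 6*(-1)) = (48 - 12*I*sqrt(15)) + (-6 - 6) = (48 - 12*I*sqrt(15)) - 12 = 36 - 12*I*sqrt(15)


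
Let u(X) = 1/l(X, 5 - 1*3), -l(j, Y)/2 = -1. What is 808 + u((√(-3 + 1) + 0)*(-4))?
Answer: 1617/2 ≈ 808.50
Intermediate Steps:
l(j, Y) = 2 (l(j, Y) = -2*(-1) = 2)
u(X) = ½ (u(X) = 1/2 = ½)
808 + u((√(-3 + 1) + 0)*(-4)) = 808 + ½ = 1617/2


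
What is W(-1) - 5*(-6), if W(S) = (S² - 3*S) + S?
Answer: 33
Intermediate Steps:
W(S) = S² - 2*S
W(-1) - 5*(-6) = -(-2 - 1) - 5*(-6) = -1*(-3) + 30 = 3 + 30 = 33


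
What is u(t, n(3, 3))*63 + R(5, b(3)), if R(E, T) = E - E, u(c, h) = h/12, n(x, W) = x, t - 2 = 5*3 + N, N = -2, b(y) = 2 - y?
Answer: 63/4 ≈ 15.750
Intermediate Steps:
t = 15 (t = 2 + (5*3 - 2) = 2 + (15 - 2) = 2 + 13 = 15)
u(c, h) = h/12 (u(c, h) = h*(1/12) = h/12)
R(E, T) = 0
u(t, n(3, 3))*63 + R(5, b(3)) = ((1/12)*3)*63 + 0 = (¼)*63 + 0 = 63/4 + 0 = 63/4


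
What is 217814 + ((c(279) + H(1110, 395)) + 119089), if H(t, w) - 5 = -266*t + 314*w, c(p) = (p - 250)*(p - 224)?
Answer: 167273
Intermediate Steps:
c(p) = (-250 + p)*(-224 + p)
H(t, w) = 5 - 266*t + 314*w (H(t, w) = 5 + (-266*t + 314*w) = 5 - 266*t + 314*w)
217814 + ((c(279) + H(1110, 395)) + 119089) = 217814 + (((56000 + 279² - 474*279) + (5 - 266*1110 + 314*395)) + 119089) = 217814 + (((56000 + 77841 - 132246) + (5 - 295260 + 124030)) + 119089) = 217814 + ((1595 - 171225) + 119089) = 217814 + (-169630 + 119089) = 217814 - 50541 = 167273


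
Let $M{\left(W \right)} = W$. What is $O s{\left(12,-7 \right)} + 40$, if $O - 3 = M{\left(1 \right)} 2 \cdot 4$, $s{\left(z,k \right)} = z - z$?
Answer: $40$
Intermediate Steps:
$s{\left(z,k \right)} = 0$
$O = 11$ ($O = 3 + 1 \cdot 2 \cdot 4 = 3 + 2 \cdot 4 = 3 + 8 = 11$)
$O s{\left(12,-7 \right)} + 40 = 11 \cdot 0 + 40 = 0 + 40 = 40$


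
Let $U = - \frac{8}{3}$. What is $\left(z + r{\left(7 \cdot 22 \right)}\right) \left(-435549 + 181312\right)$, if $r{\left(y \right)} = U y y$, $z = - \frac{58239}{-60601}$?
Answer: $\frac{2923097995033207}{181803} \approx 1.6078 \cdot 10^{10}$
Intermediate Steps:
$U = - \frac{8}{3}$ ($U = \left(-8\right) \frac{1}{3} = - \frac{8}{3} \approx -2.6667$)
$z = \frac{58239}{60601}$ ($z = \left(-58239\right) \left(- \frac{1}{60601}\right) = \frac{58239}{60601} \approx 0.96102$)
$r{\left(y \right)} = - \frac{8 y^{2}}{3}$ ($r{\left(y \right)} = - \frac{8 y}{3} y = - \frac{8 y^{2}}{3}$)
$\left(z + r{\left(7 \cdot 22 \right)}\right) \left(-435549 + 181312\right) = \left(\frac{58239}{60601} - \frac{8 \left(7 \cdot 22\right)^{2}}{3}\right) \left(-435549 + 181312\right) = \left(\frac{58239}{60601} - \frac{8 \cdot 154^{2}}{3}\right) \left(-254237\right) = \left(\frac{58239}{60601} - \frac{189728}{3}\right) \left(-254237\right) = \left(- \frac{11497531811}{181803}\right) \left(-254237\right) = \frac{2923097995033207}{181803}$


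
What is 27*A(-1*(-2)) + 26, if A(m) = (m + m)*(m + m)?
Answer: 458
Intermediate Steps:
A(m) = 4*m² (A(m) = (2*m)*(2*m) = 4*m²)
27*A(-1*(-2)) + 26 = 27*(4*(-1*(-2))²) + 26 = 27*(4*2²) + 26 = 27*(4*4) + 26 = 27*16 + 26 = 432 + 26 = 458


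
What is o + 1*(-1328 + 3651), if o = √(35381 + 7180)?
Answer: 2323 + 3*√4729 ≈ 2529.3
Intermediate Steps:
o = 3*√4729 (o = √42561 = 3*√4729 ≈ 206.30)
o + 1*(-1328 + 3651) = 3*√4729 + 1*(-1328 + 3651) = 3*√4729 + 1*2323 = 3*√4729 + 2323 = 2323 + 3*√4729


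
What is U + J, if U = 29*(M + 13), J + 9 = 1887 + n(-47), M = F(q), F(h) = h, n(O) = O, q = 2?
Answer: 2266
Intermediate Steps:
M = 2
J = 1831 (J = -9 + (1887 - 47) = -9 + 1840 = 1831)
U = 435 (U = 29*(2 + 13) = 29*15 = 435)
U + J = 435 + 1831 = 2266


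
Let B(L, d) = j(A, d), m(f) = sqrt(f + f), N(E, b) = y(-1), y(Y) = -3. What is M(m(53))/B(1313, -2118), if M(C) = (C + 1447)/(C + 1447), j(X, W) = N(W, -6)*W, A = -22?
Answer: 1/6354 ≈ 0.00015738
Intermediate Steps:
N(E, b) = -3
j(X, W) = -3*W
m(f) = sqrt(2)*sqrt(f) (m(f) = sqrt(2*f) = sqrt(2)*sqrt(f))
B(L, d) = -3*d
M(C) = 1 (M(C) = (1447 + C)/(1447 + C) = 1)
M(m(53))/B(1313, -2118) = 1/(-3*(-2118)) = 1/6354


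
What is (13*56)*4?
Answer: 2912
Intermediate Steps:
(13*56)*4 = 728*4 = 2912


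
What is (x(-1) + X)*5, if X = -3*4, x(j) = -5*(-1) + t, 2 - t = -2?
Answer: -15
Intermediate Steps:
t = 4 (t = 2 - 1*(-2) = 2 + 2 = 4)
x(j) = 9 (x(j) = -5*(-1) + 4 = 5 + 4 = 9)
X = -12
(x(-1) + X)*5 = (9 - 12)*5 = -3*5 = -15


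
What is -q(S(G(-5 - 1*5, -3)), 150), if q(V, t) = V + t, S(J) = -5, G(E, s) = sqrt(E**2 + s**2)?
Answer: -145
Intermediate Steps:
-q(S(G(-5 - 1*5, -3)), 150) = -(-5 + 150) = -1*145 = -145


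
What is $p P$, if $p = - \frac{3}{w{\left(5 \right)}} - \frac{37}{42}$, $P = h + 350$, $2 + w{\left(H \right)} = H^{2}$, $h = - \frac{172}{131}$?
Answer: $- \frac{323387}{917} \approx -352.66$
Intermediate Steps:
$h = - \frac{172}{131}$ ($h = \left(-172\right) \frac{1}{131} = - \frac{172}{131} \approx -1.313$)
$w{\left(H \right)} = -2 + H^{2}$
$P = \frac{45678}{131}$ ($P = - \frac{172}{131} + 350 = \frac{45678}{131} \approx 348.69$)
$p = - \frac{977}{966}$ ($p = - \frac{3}{-2 + 5^{2}} - \frac{37}{42} = - \frac{3}{-2 + 25} - \frac{37}{42} = - \frac{3}{23} - \frac{37}{42} = - \frac{977}{966} \approx -1.0114$)
$p P = \left(- \frac{977}{966}\right) \frac{45678}{131} = - \frac{323387}{917}$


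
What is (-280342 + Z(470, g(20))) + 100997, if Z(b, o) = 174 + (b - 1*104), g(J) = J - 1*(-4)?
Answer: -178805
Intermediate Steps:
g(J) = 4 + J (g(J) = J + 4 = 4 + J)
Z(b, o) = 70 + b (Z(b, o) = 174 + (b - 104) = 174 + (-104 + b) = 70 + b)
(-280342 + Z(470, g(20))) + 100997 = (-280342 + (70 + 470)) + 100997 = (-280342 + 540) + 100997 = -279802 + 100997 = -178805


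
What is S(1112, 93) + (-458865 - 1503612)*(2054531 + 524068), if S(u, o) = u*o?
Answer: -5060441126307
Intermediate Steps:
S(u, o) = o*u
S(1112, 93) + (-458865 - 1503612)*(2054531 + 524068) = 93*1112 + (-458865 - 1503612)*(2054531 + 524068) = 103416 - 1962477*2578599 = 103416 - 5060441229723 = -5060441126307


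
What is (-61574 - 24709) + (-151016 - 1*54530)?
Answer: -291829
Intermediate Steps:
(-61574 - 24709) + (-151016 - 1*54530) = -86283 + (-151016 - 54530) = -86283 - 205546 = -291829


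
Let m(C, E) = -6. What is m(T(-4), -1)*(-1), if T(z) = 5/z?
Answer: 6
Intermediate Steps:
m(T(-4), -1)*(-1) = -6*(-1) = 6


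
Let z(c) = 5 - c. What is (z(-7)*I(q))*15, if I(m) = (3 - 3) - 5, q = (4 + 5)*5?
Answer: -900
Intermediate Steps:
q = 45 (q = 9*5 = 45)
I(m) = -5 (I(m) = 0 - 5 = -5)
(z(-7)*I(q))*15 = ((5 - 1*(-7))*(-5))*15 = ((5 + 7)*(-5))*15 = (12*(-5))*15 = -60*15 = -900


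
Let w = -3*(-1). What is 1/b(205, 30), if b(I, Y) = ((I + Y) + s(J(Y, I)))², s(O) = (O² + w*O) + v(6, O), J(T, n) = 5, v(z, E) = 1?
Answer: 1/76176 ≈ 1.3127e-5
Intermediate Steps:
w = 3
s(O) = 1 + O² + 3*O (s(O) = (O² + 3*O) + 1 = 1 + O² + 3*O)
b(I, Y) = (41 + I + Y)² (b(I, Y) = ((I + Y) + (1 + 5² + 3*5))² = ((I + Y) + (1 + 25 + 15))² = ((I + Y) + 41)² = (41 + I + Y)²)
1/b(205, 30) = 1/((41 + 205 + 30)²) = 1/(276²) = 1/76176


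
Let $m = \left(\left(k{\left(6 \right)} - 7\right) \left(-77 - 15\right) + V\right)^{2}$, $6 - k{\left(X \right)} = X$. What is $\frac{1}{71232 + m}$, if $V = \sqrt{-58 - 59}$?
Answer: $- \frac{i}{- 485851 i + 3864 \sqrt{13}} \approx 2.0566 \cdot 10^{-6} - 5.8972 \cdot 10^{-8} i$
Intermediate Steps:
$V = 3 i \sqrt{13}$ ($V = \sqrt{-117} = 3 i \sqrt{13} \approx 10.817 i$)
$k{\left(X \right)} = 6 - X$
$m = \left(644 + 3 i \sqrt{13}\right)^{2}$ ($m = \left(\left(\left(6 - 6\right) - 7\right) \left(-77 - 15\right) + 3 i \sqrt{13}\right)^{2} = \left(\left(\left(6 - 6\right) - 7\right) \left(-92\right) + 3 i \sqrt{13}\right)^{2} = \left(\left(0 - 7\right) \left(-92\right) + 3 i \sqrt{13}\right)^{2} = \left(\left(-7\right) \left(-92\right) + 3 i \sqrt{13}\right)^{2} = \left(644 + 3 i \sqrt{13}\right)^{2} \approx 4.1462 \cdot 10^{5} + 13932.0 i$)
$\frac{1}{71232 + m} = \frac{1}{71232 + \left(414619 + 3864 i \sqrt{13}\right)} = \frac{1}{485851 + 3864 i \sqrt{13}}$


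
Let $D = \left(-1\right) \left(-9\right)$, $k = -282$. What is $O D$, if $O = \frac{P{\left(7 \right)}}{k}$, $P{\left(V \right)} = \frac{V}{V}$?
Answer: $- \frac{3}{94} \approx -0.031915$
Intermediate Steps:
$P{\left(V \right)} = 1$
$D = 9$
$O = - \frac{1}{282}$ ($O = 1 \frac{1}{-282} = 1 \left(- \frac{1}{282}\right) = - \frac{1}{282} \approx -0.0035461$)
$O D = \left(- \frac{1}{282}\right) 9 = - \frac{3}{94}$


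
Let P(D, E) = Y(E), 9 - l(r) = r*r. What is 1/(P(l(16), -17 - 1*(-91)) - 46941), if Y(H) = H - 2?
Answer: -1/46869 ≈ -2.1336e-5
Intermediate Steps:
Y(H) = -2 + H
l(r) = 9 - r² (l(r) = 9 - r*r = 9 - r²)
P(D, E) = -2 + E
1/(P(l(16), -17 - 1*(-91)) - 46941) = 1/((-2 + (-17 - 1*(-91))) - 46941) = 1/((-2 + (-17 + 91)) - 46941) = 1/((-2 + 74) - 46941) = 1/(72 - 46941) = 1/(-46869) = -1/46869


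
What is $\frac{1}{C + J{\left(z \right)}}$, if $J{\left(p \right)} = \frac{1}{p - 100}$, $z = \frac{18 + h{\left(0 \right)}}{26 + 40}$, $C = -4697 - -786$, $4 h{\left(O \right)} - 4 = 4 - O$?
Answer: $- \frac{3290}{12867223} \approx -0.00025569$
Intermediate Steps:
$h{\left(O \right)} = 2 - \frac{O}{4}$ ($h{\left(O \right)} = 1 + \frac{4 - O}{4} = 1 - \left(-1 + \frac{O}{4}\right) = 2 - \frac{O}{4}$)
$C = -3911$ ($C = -4697 + 786 = -3911$)
$z = \frac{10}{33}$ ($z = \frac{18 + \left(2 - 0\right)}{26 + 40} = \frac{18 + \left(2 + 0\right)}{66} = \left(18 + 2\right) \frac{1}{66} = 20 \cdot \frac{1}{66} = \frac{10}{33} \approx 0.30303$)
$J{\left(p \right)} = \frac{1}{-100 + p}$
$\frac{1}{C + J{\left(z \right)}} = \frac{1}{-3911 + \frac{1}{-100 + \frac{10}{33}}} = \frac{1}{-3911 + \frac{1}{- \frac{3290}{33}}} = \frac{1}{-3911 - \frac{33}{3290}} = \frac{1}{- \frac{12867223}{3290}} = - \frac{3290}{12867223}$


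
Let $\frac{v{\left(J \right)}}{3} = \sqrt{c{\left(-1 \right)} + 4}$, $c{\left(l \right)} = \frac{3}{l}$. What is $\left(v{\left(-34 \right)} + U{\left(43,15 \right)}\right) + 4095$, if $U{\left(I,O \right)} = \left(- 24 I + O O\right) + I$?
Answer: $3334$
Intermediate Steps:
$U{\left(I,O \right)} = O^{2} - 23 I$ ($U{\left(I,O \right)} = \left(- 24 I + O^{2}\right) + I = \left(O^{2} - 24 I\right) + I = O^{2} - 23 I$)
$v{\left(J \right)} = 3$ ($v{\left(J \right)} = 3 \sqrt{\frac{3}{-1} + 4} = 3 \sqrt{3 \left(-1\right) + 4} = 3 \sqrt{-3 + 4} = 3 \sqrt{1} = 3 \cdot 1 = 3$)
$\left(v{\left(-34 \right)} + U{\left(43,15 \right)}\right) + 4095 = \left(3 + \left(15^{2} - 989\right)\right) + 4095 = \left(3 + \left(225 - 989\right)\right) + 4095 = \left(3 - 764\right) + 4095 = -761 + 4095 = 3334$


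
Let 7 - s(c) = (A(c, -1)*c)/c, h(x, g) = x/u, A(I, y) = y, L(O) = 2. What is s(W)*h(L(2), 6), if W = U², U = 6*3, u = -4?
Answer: -4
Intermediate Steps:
h(x, g) = -x/4 (h(x, g) = x/(-4) = x*(-¼) = -x/4)
U = 18
W = 324 (W = 18² = 324)
s(c) = 8 (s(c) = 7 - (-c)/c = 7 - 1*(-1) = 7 + 1 = 8)
s(W)*h(L(2), 6) = 8*(-¼*2) = 8*(-½) = -4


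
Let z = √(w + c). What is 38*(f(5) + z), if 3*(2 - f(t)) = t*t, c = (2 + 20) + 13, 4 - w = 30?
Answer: -380/3 ≈ -126.67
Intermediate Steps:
w = -26 (w = 4 - 1*30 = 4 - 30 = -26)
c = 35 (c = 22 + 13 = 35)
z = 3 (z = √(-26 + 35) = √9 = 3)
f(t) = 2 - t²/3 (f(t) = 2 - t*t/3 = 2 - t²/3)
38*(f(5) + z) = 38*((2 - ⅓*5²) + 3) = 38*((2 - ⅓*25) + 3) = 38*((2 - 25/3) + 3) = 38*(-19/3 + 3) = 38*(-10/3) = -380/3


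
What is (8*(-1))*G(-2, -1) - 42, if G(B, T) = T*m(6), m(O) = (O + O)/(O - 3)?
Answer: -10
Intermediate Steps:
m(O) = 2*O/(-3 + O) (m(O) = (2*O)/(-3 + O) = 2*O/(-3 + O))
G(B, T) = 4*T (G(B, T) = T*(2*6/(-3 + 6)) = T*(2*6/3) = T*(2*6*(⅓)) = T*4 = 4*T)
(8*(-1))*G(-2, -1) - 42 = (8*(-1))*(4*(-1)) - 42 = -8*(-4) - 42 = 32 - 42 = -10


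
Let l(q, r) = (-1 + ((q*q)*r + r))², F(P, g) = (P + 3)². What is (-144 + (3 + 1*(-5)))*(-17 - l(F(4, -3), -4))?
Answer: 13480603108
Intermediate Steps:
F(P, g) = (3 + P)²
l(q, r) = (-1 + r + r*q²)² (l(q, r) = (-1 + (q²*r + r))² = (-1 + (r*q² + r))² = (-1 + (r + r*q²))² = (-1 + r + r*q²)²)
(-144 + (3 + 1*(-5)))*(-17 - l(F(4, -3), -4)) = (-144 + (3 + 1*(-5)))*(-17 - (-1 - 4 - 4*(3 + 4)⁴)²) = (-144 + (3 - 5))*(-17 - (-1 - 4 - 4*(7²)²)²) = (-144 - 2)*(-17 - (-1 - 4 - 4*49²)²) = -146*(-17 - (-1 - 4 - 4*2401)²) = -146*(-17 - (-1 - 4 - 9604)²) = -146*(-17 - 1*(-9609)²) = -146*(-17 - 1*92332881) = -146*(-17 - 92332881) = -146*(-92332898) = 13480603108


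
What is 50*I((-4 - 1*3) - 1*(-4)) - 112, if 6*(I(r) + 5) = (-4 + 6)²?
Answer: -986/3 ≈ -328.67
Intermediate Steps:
I(r) = -13/3 (I(r) = -5 + (-4 + 6)²/6 = -5 + (⅙)*2² = -5 + (⅙)*4 = -5 + ⅔ = -13/3)
50*I((-4 - 1*3) - 1*(-4)) - 112 = 50*(-13/3) - 112 = -650/3 - 112 = -986/3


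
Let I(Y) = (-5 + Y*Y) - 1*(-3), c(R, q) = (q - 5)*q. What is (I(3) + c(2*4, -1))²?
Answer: 169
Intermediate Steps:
c(R, q) = q*(-5 + q) (c(R, q) = (-5 + q)*q = q*(-5 + q))
I(Y) = -2 + Y² (I(Y) = (-5 + Y²) + 3 = -2 + Y²)
(I(3) + c(2*4, -1))² = ((-2 + 3²) - (-5 - 1))² = ((-2 + 9) - 1*(-6))² = (7 + 6)² = 13² = 169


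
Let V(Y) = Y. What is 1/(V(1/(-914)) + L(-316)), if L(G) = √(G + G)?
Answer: -914/527970273 - 1670792*I*√158/527970273 ≈ -1.7312e-6 - 0.039778*I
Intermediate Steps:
L(G) = √2*√G (L(G) = √(2*G) = √2*√G)
1/(V(1/(-914)) + L(-316)) = 1/(1/(-914) + √2*√(-316)) = 1/(-1/914 + √2*(2*I*√79)) = 1/(-1/914 + 2*I*√158)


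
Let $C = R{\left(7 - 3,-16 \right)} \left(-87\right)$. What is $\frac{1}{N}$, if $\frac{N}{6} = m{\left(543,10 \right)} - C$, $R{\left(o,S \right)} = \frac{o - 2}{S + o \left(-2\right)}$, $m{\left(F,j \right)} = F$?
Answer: $\frac{2}{6429} \approx 0.00031109$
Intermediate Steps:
$R{\left(o,S \right)} = \frac{-2 + o}{S - 2 o}$
$C = \frac{29}{4}$ ($C = \frac{-2 + \left(7 - 3\right)}{-16 - 2 \left(7 - 3\right)} \left(-87\right) = \frac{-2 + 4}{-16 - 8} \left(-87\right) = \frac{1}{-16 - 8} \cdot 2 \left(-87\right) = \frac{1}{-24} \cdot 2 \left(-87\right) = \left(- \frac{1}{24}\right) 2 \left(-87\right) = \left(- \frac{1}{12}\right) \left(-87\right) = \frac{29}{4} \approx 7.25$)
$N = \frac{6429}{2}$ ($N = 6 \left(543 - \frac{29}{4}\right) = 6 \cdot \frac{2143}{4} = \frac{6429}{2} \approx 3214.5$)
$\frac{1}{N} = \frac{1}{\frac{6429}{2}} = \frac{2}{6429}$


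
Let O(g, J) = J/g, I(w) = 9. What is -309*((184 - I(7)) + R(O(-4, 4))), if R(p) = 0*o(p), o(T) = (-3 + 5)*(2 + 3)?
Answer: -54075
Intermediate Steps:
o(T) = 10 (o(T) = 2*5 = 10)
R(p) = 0 (R(p) = 0*10 = 0)
-309*((184 - I(7)) + R(O(-4, 4))) = -309*((184 - 1*9) + 0) = -309*((184 - 9) + 0) = -309*(175 + 0) = -309*175 = -54075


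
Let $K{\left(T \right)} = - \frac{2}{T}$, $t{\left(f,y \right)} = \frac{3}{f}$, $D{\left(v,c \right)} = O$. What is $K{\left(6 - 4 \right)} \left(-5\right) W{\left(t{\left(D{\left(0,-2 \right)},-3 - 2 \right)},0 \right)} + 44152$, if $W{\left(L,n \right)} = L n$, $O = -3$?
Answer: $44152$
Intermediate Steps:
$D{\left(v,c \right)} = -3$
$K{\left(6 - 4 \right)} \left(-5\right) W{\left(t{\left(D{\left(0,-2 \right)},-3 - 2 \right)},0 \right)} + 44152 = - \frac{2}{6 - 4} \left(-5\right) \frac{3}{-3} \cdot 0 + 44152 = - \frac{2}{2} \left(-5\right) 3 \left(- \frac{1}{3}\right) 0 + 44152 = \left(-2\right) \frac{1}{2} \left(-5\right) \left(\left(-1\right) 0\right) + 44152 = \left(-1\right) \left(-5\right) 0 + 44152 = 5 \cdot 0 + 44152 = 0 + 44152 = 44152$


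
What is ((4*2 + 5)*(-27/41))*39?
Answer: -13689/41 ≈ -333.88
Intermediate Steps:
((4*2 + 5)*(-27/41))*39 = ((8 + 5)*(-27*1/41))*39 = (13*(-27/41))*39 = -351/41*39 = -13689/41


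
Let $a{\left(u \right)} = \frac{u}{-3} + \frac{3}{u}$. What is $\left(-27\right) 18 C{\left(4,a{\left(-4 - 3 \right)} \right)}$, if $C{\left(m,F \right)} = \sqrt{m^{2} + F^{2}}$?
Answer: $- \frac{648 \sqrt{541}}{7} \approx -2153.2$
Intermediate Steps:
$a{\left(u \right)} = \frac{3}{u} - \frac{u}{3}$ ($a{\left(u \right)} = u \left(- \frac{1}{3}\right) + \frac{3}{u} = - \frac{u}{3} + \frac{3}{u} = \frac{3}{u} - \frac{u}{3}$)
$C{\left(m,F \right)} = \sqrt{F^{2} + m^{2}}$
$\left(-27\right) 18 C{\left(4,a{\left(-4 - 3 \right)} \right)} = \left(-27\right) 18 \sqrt{\left(\frac{3}{-4 - 3} - \frac{-4 - 3}{3}\right)^{2} + 4^{2}} = - 486 \sqrt{\left(\frac{3}{-4 - 3} - \frac{-4 - 3}{3}\right)^{2} + 16} = - 486 \sqrt{\left(\frac{3}{-7} - - \frac{7}{3}\right)^{2} + 16} = - 486 \sqrt{\left(3 \left(- \frac{1}{7}\right) + \frac{7}{3}\right)^{2} + 16} = - 486 \sqrt{\left(- \frac{3}{7} + \frac{7}{3}\right)^{2} + 16} = - 486 \sqrt{\left(\frac{40}{21}\right)^{2} + 16} = - 486 \sqrt{\frac{1600}{441} + 16} = - 486 \sqrt{\frac{8656}{441}} = - 486 \frac{4 \sqrt{541}}{21} = - \frac{648 \sqrt{541}}{7}$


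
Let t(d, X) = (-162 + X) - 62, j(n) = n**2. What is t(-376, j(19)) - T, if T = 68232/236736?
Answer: 1348525/9864 ≈ 136.71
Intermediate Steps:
t(d, X) = -224 + X
T = 2843/9864 (T = 68232*(1/236736) = 2843/9864 ≈ 0.28822)
t(-376, j(19)) - T = (-224 + 19**2) - 1*2843/9864 = (-224 + 361) - 2843/9864 = 137 - 2843/9864 = 1348525/9864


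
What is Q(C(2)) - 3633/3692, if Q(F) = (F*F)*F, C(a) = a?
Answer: 25903/3692 ≈ 7.0160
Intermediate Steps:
Q(F) = F³ (Q(F) = F²*F = F³)
Q(C(2)) - 3633/3692 = 2³ - 3633/3692 = 8 - 3633/3692 = 25903/3692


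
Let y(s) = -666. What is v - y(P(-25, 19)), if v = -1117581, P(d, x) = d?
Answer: -1116915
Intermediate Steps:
v - y(P(-25, 19)) = -1117581 - 1*(-666) = -1117581 + 666 = -1116915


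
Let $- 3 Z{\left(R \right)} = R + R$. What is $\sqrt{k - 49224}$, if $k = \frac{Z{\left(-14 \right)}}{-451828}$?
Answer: $\frac{i \sqrt{5652566896020681}}{338871} \approx 221.86 i$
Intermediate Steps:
$Z{\left(R \right)} = - \frac{2 R}{3}$ ($Z{\left(R \right)} = - \frac{R + R}{3} = - \frac{2 R}{3}$)
$k = - \frac{7}{338871}$ ($k = \frac{\left(- \frac{2}{3}\right) \left(-14\right)}{-451828} = \frac{28}{3} \left(- \frac{1}{451828}\right) = - \frac{7}{338871} \approx -2.0657 \cdot 10^{-5}$)
$\sqrt{k - 49224} = \sqrt{- \frac{7}{338871} - 49224} = \sqrt{- \frac{16680586111}{338871}} = \frac{i \sqrt{5652566896020681}}{338871}$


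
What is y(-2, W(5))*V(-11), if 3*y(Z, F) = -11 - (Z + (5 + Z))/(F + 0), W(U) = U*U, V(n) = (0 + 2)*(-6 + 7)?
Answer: -184/25 ≈ -7.3600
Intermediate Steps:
V(n) = 2 (V(n) = 2*1 = 2)
W(U) = U²
y(Z, F) = -11/3 - (5 + 2*Z)/(3*F) (y(Z, F) = (-11 - (Z + (5 + Z))/(F + 0))/3 = (-11 - (5 + 2*Z)/F)/3 = -11/3 - (5 + 2*Z)/(3*F))
y(-2, W(5))*V(-11) = ((-5 - 11*5² - 2*(-2))/(3*(5²)))*2 = ((⅓)*(-5 - 11*25 + 4)/25)*2 = ((⅓)*(1/25)*(-5 - 275 + 4))*2 = ((⅓)*(1/25)*(-276))*2 = -92/25*2 = -184/25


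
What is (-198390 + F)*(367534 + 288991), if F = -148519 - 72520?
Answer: -275365624225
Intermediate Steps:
F = -221039
(-198390 + F)*(367534 + 288991) = (-198390 - 221039)*(367534 + 288991) = -419429*656525 = -275365624225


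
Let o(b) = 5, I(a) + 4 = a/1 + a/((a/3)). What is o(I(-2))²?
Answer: 25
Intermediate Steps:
I(a) = -1 + a (I(a) = -4 + (a/1 + a/((a/3))) = -4 + (a*1 + a/((a*(⅓)))) = -4 + (a + a/((a/3))) = -4 + (a + a*(3/a)) = -4 + (a + 3) = -4 + (3 + a) = -1 + a)
o(I(-2))² = 5² = 25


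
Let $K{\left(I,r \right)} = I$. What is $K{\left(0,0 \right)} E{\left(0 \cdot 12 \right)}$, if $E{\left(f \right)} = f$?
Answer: $0$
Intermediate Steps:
$K{\left(0,0 \right)} E{\left(0 \cdot 12 \right)} = 0 \cdot 0 \cdot 12 = 0 \cdot 0 = 0$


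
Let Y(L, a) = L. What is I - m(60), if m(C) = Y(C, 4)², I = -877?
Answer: -4477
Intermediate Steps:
m(C) = C²
I - m(60) = -877 - 1*60² = -877 - 1*3600 = -877 - 3600 = -4477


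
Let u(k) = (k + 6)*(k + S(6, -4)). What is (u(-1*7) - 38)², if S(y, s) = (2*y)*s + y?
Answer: 121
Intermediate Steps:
S(y, s) = y + 2*s*y (S(y, s) = 2*s*y + y = y + 2*s*y)
u(k) = (-42 + k)*(6 + k) (u(k) = (k + 6)*(k + 6*(1 + 2*(-4))) = (6 + k)*(k + 6*(1 - 8)) = (6 + k)*(k + 6*(-7)) = (6 + k)*(k - 42) = (6 + k)*(-42 + k) = (-42 + k)*(6 + k))
(u(-1*7) - 38)² = ((-252 + (-1*7)² - (-36)*7) - 38)² = ((-252 + (-7)² - 36*(-7)) - 38)² = ((-252 + 49 + 252) - 38)² = (49 - 38)² = 11² = 121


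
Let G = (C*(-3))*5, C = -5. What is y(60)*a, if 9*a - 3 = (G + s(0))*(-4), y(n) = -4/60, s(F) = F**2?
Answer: 11/5 ≈ 2.2000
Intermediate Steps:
G = 75 (G = -5*(-3)*5 = 15*5 = 75)
y(n) = -1/15 (y(n) = -4*1/60 = -1/15)
a = -33 (a = 1/3 + ((75 + 0**2)*(-4))/9 = 1/3 + ((75 + 0)*(-4))/9 = 1/3 + (75*(-4))/9 = 1/3 + (1/9)*(-300) = 1/3 - 100/3 = -33)
y(60)*a = -1/15*(-33) = 11/5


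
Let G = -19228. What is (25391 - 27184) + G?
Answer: -21021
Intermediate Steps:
(25391 - 27184) + G = (25391 - 27184) - 19228 = -1793 - 19228 = -21021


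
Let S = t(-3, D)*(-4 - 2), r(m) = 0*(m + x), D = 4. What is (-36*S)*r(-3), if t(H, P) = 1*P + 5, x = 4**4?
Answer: 0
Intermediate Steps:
x = 256
r(m) = 0 (r(m) = 0*(m + 256) = 0*(256 + m) = 0)
t(H, P) = 5 + P (t(H, P) = P + 5 = 5 + P)
S = -54 (S = (5 + 4)*(-4 - 2) = 9*(-6) = -54)
(-36*S)*r(-3) = -36*(-54)*0 = 1944*0 = 0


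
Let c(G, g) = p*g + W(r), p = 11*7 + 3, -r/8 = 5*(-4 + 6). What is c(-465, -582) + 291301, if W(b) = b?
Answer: 244661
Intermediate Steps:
r = -80 (r = -40*(-4 + 6) = -40*2 = -8*10 = -80)
p = 80 (p = 77 + 3 = 80)
c(G, g) = -80 + 80*g (c(G, g) = 80*g - 80 = -80 + 80*g)
c(-465, -582) + 291301 = (-80 + 80*(-582)) + 291301 = (-80 - 46560) + 291301 = -46640 + 291301 = 244661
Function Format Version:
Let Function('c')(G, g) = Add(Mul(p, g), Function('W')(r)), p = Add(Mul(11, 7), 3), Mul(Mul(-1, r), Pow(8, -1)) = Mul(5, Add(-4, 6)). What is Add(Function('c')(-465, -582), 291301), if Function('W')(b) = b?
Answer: 244661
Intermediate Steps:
r = -80 (r = Mul(-8, Mul(5, Add(-4, 6))) = Mul(-8, Mul(5, 2)) = Mul(-8, 10) = -80)
p = 80 (p = Add(77, 3) = 80)
Function('c')(G, g) = Add(-80, Mul(80, g)) (Function('c')(G, g) = Add(Mul(80, g), -80) = Add(-80, Mul(80, g)))
Add(Function('c')(-465, -582), 291301) = Add(Add(-80, Mul(80, -582)), 291301) = Add(Add(-80, -46560), 291301) = Add(-46640, 291301) = 244661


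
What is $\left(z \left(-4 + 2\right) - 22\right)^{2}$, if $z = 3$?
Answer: $784$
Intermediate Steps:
$\left(z \left(-4 + 2\right) - 22\right)^{2} = \left(3 \left(-4 + 2\right) - 22\right)^{2} = \left(3 \left(-2\right) - 22\right)^{2} = \left(-6 - 22\right)^{2} = \left(-28\right)^{2} = 784$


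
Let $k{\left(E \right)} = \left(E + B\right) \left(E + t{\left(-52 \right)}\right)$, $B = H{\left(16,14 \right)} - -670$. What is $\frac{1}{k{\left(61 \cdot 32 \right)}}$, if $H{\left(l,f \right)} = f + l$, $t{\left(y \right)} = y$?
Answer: $\frac{1}{5038800} \approx 1.9846 \cdot 10^{-7}$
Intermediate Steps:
$B = 700$ ($B = \left(14 + 16\right) - -670 = 30 + 670 = 700$)
$k{\left(E \right)} = \left(-52 + E\right) \left(700 + E\right)$ ($k{\left(E \right)} = \left(E + 700\right) \left(E - 52\right) = \left(700 + E\right) \left(-52 + E\right) = \left(-52 + E\right) \left(700 + E\right)$)
$\frac{1}{k{\left(61 \cdot 32 \right)}} = \frac{1}{-36400 + \left(61 \cdot 32\right)^{2} + 648 \cdot 61 \cdot 32} = \frac{1}{-36400 + 1952^{2} + 648 \cdot 1952} = \frac{1}{-36400 + 3810304 + 1264896} = \frac{1}{5038800}$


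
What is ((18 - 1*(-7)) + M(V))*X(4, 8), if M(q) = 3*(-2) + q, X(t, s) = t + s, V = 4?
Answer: 276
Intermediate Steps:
X(t, s) = s + t
M(q) = -6 + q
((18 - 1*(-7)) + M(V))*X(4, 8) = ((18 - 1*(-7)) + (-6 + 4))*(8 + 4) = ((18 + 7) - 2)*12 = (25 - 2)*12 = 23*12 = 276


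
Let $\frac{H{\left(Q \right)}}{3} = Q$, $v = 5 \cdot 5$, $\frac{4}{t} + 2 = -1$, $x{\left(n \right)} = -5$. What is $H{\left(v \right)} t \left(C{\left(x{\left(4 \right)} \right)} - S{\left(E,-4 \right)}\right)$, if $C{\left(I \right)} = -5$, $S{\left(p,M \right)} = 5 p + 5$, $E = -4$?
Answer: $-1000$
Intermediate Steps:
$S{\left(p,M \right)} = 5 + 5 p$
$t = - \frac{4}{3}$ ($t = \frac{4}{-2 - 1} = \frac{4}{-3} = 4 \left(- \frac{1}{3}\right) = - \frac{4}{3} \approx -1.3333$)
$v = 25$
$H{\left(Q \right)} = 3 Q$
$H{\left(v \right)} t \left(C{\left(x{\left(4 \right)} \right)} - S{\left(E,-4 \right)}\right) = 3 \cdot 25 \left(- \frac{4 \left(-5 - \left(5 + 5 \left(-4\right)\right)\right)}{3}\right) = 75 \left(- \frac{4 \left(-5 - \left(5 - 20\right)\right)}{3}\right) = 75 \left(- \frac{4 \left(-5 - -15\right)}{3}\right) = 75 \left(- \frac{4 \left(-5 + 15\right)}{3}\right) = 75 \left(\left(- \frac{4}{3}\right) 10\right) = 75 \left(- \frac{40}{3}\right) = -1000$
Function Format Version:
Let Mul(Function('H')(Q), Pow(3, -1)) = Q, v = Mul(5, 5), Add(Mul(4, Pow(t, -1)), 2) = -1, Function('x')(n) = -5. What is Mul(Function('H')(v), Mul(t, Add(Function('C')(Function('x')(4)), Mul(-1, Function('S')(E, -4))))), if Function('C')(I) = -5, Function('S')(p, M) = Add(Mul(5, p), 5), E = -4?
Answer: -1000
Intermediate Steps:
Function('S')(p, M) = Add(5, Mul(5, p))
t = Rational(-4, 3) (t = Mul(4, Pow(Add(-2, -1), -1)) = Mul(4, Pow(-3, -1)) = Mul(4, Rational(-1, 3)) = Rational(-4, 3) ≈ -1.3333)
v = 25
Function('H')(Q) = Mul(3, Q)
Mul(Function('H')(v), Mul(t, Add(Function('C')(Function('x')(4)), Mul(-1, Function('S')(E, -4))))) = Mul(Mul(3, 25), Mul(Rational(-4, 3), Add(-5, Mul(-1, Add(5, Mul(5, -4)))))) = Mul(75, Mul(Rational(-4, 3), Add(-5, Mul(-1, Add(5, -20))))) = Mul(75, Mul(Rational(-4, 3), Add(-5, Mul(-1, -15)))) = Mul(75, Mul(Rational(-4, 3), Add(-5, 15))) = Mul(75, Mul(Rational(-4, 3), 10)) = Mul(75, Rational(-40, 3)) = -1000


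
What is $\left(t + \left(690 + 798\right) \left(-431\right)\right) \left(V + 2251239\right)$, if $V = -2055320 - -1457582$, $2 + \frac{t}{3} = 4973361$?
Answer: $23609925750249$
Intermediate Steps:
$t = 14920077$ ($t = -6 + 3 \cdot 4973361 = -6 + 14920083 = 14920077$)
$V = -597738$ ($V = -2055320 + 1457582 = -597738$)
$\left(t + \left(690 + 798\right) \left(-431\right)\right) \left(V + 2251239\right) = \left(14920077 + \left(690 + 798\right) \left(-431\right)\right) \left(-597738 + 2251239\right) = \left(14920077 + 1488 \left(-431\right)\right) 1653501 = \left(14920077 - 641328\right) 1653501 = 14278749 \cdot 1653501 = 23609925750249$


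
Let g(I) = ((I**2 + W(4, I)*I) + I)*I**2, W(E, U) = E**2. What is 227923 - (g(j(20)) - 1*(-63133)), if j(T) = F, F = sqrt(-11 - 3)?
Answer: 164594 + 238*I*sqrt(14) ≈ 1.6459e+5 + 890.51*I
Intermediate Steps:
F = I*sqrt(14) (F = sqrt(-14) = I*sqrt(14) ≈ 3.7417*I)
j(T) = I*sqrt(14)
g(I) = I**2*(I**2 + 17*I) (g(I) = ((I**2 + 4**2*I) + I)*I**2 = ((I**2 + 16*I) + I)*I**2 = (I**2 + 17*I)*I**2 = I**2*(I**2 + 17*I))
227923 - (g(j(20)) - 1*(-63133)) = 227923 - ((I*sqrt(14))**3*(17 + I*sqrt(14)) - 1*(-63133)) = 227923 - ((-14*I*sqrt(14))*(17 + I*sqrt(14)) + 63133) = 227923 - (-14*I*sqrt(14)*(17 + I*sqrt(14)) + 63133) = 227923 - (63133 - 14*I*sqrt(14)*(17 + I*sqrt(14))) = 227923 + (-63133 + 14*I*sqrt(14)*(17 + I*sqrt(14))) = 164790 + 14*I*sqrt(14)*(17 + I*sqrt(14))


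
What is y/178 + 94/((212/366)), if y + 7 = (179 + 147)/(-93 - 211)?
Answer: 232643625/1433968 ≈ 162.24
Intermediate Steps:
y = -1227/152 (y = -7 + (179 + 147)/(-93 - 211) = -7 + 326/(-304) = -7 + 326*(-1/304) = -7 - 163/152 = -1227/152 ≈ -8.0724)
y/178 + 94/((212/366)) = -1227/152/178 + 94/((212/366)) = -1227/152*1/178 + 94/((212*(1/366))) = -1227/27056 + 94/(106/183) = -1227/27056 + 94*(183/106) = -1227/27056 + 8601/53 = 232643625/1433968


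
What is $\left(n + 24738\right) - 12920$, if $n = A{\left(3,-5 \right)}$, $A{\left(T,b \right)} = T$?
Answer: $11821$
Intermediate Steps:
$n = 3$
$\left(n + 24738\right) - 12920 = \left(3 + 24738\right) - 12920 = 24741 - 12920 = 11821$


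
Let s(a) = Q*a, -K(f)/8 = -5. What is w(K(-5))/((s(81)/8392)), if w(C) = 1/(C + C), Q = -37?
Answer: -1049/29970 ≈ -0.035002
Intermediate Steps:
K(f) = 40 (K(f) = -8*(-5) = 40)
w(C) = 1/(2*C)
s(a) = -37*a
w(K(-5))/((s(81)/8392)) = ((½)/40)/((-37*81/8392)) = ((½)*(1/40))/((-2997*1/8392)) = 1/(80*(-2997/8392)) = (1/80)*(-8392/2997) = -1049/29970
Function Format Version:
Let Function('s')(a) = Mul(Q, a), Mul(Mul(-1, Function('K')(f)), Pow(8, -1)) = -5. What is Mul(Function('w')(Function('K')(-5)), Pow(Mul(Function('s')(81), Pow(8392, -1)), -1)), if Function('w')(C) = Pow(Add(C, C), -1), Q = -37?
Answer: Rational(-1049, 29970) ≈ -0.035002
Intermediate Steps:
Function('K')(f) = 40 (Function('K')(f) = Mul(-8, -5) = 40)
Function('w')(C) = Mul(Rational(1, 2), Pow(C, -1)) (Function('w')(C) = Pow(Mul(2, C), -1) = Mul(Rational(1, 2), Pow(C, -1)))
Function('s')(a) = Mul(-37, a)
Mul(Function('w')(Function('K')(-5)), Pow(Mul(Function('s')(81), Pow(8392, -1)), -1)) = Mul(Mul(Rational(1, 2), Pow(40, -1)), Pow(Mul(Mul(-37, 81), Pow(8392, -1)), -1)) = Mul(Mul(Rational(1, 2), Rational(1, 40)), Pow(Mul(-2997, Rational(1, 8392)), -1)) = Mul(Rational(1, 80), Pow(Rational(-2997, 8392), -1)) = Mul(Rational(1, 80), Rational(-8392, 2997)) = Rational(-1049, 29970)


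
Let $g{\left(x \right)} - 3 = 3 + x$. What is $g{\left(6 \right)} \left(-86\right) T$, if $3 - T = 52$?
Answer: $50568$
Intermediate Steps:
$T = -49$ ($T = 3 - 52 = -49$)
$g{\left(x \right)} = 6 + x$ ($g{\left(x \right)} = 3 + \left(3 + x\right) = 6 + x$)
$g{\left(6 \right)} \left(-86\right) T = \left(6 + 6\right) \left(-86\right) \left(-49\right) = 12 \left(-86\right) \left(-49\right) = \left(-1032\right) \left(-49\right) = 50568$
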